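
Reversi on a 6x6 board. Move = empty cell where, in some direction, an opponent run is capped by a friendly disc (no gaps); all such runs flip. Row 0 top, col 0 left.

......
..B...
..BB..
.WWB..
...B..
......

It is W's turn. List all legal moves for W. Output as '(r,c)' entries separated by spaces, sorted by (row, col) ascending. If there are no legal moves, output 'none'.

Answer: (0,2) (1,3) (1,4) (3,4) (5,4)

Derivation:
(0,1): no bracket -> illegal
(0,2): flips 2 -> legal
(0,3): no bracket -> illegal
(1,1): no bracket -> illegal
(1,3): flips 1 -> legal
(1,4): flips 1 -> legal
(2,1): no bracket -> illegal
(2,4): no bracket -> illegal
(3,4): flips 1 -> legal
(4,2): no bracket -> illegal
(4,4): no bracket -> illegal
(5,2): no bracket -> illegal
(5,3): no bracket -> illegal
(5,4): flips 1 -> legal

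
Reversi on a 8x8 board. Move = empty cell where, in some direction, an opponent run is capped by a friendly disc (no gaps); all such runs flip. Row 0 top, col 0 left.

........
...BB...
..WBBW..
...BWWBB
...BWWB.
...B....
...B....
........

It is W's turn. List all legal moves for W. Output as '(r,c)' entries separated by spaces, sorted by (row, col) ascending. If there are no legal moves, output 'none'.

Answer: (0,2) (0,3) (0,4) (1,2) (2,7) (3,2) (4,2) (4,7) (5,2) (5,7) (6,2)

Derivation:
(0,2): flips 2 -> legal
(0,3): flips 1 -> legal
(0,4): flips 3 -> legal
(0,5): no bracket -> illegal
(1,2): flips 1 -> legal
(1,5): no bracket -> illegal
(2,6): no bracket -> illegal
(2,7): flips 1 -> legal
(3,2): flips 1 -> legal
(4,2): flips 1 -> legal
(4,7): flips 2 -> legal
(5,2): flips 1 -> legal
(5,4): no bracket -> illegal
(5,5): no bracket -> illegal
(5,6): no bracket -> illegal
(5,7): flips 1 -> legal
(6,2): flips 1 -> legal
(6,4): no bracket -> illegal
(7,2): no bracket -> illegal
(7,3): no bracket -> illegal
(7,4): no bracket -> illegal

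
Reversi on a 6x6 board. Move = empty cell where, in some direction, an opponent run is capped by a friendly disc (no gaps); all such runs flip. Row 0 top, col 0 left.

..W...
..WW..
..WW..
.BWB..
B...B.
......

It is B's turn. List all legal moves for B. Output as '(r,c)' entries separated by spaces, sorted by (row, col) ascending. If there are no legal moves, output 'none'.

(0,1): no bracket -> illegal
(0,3): flips 2 -> legal
(0,4): flips 2 -> legal
(1,1): flips 1 -> legal
(1,4): no bracket -> illegal
(2,1): no bracket -> illegal
(2,4): no bracket -> illegal
(3,4): no bracket -> illegal
(4,1): no bracket -> illegal
(4,2): no bracket -> illegal
(4,3): no bracket -> illegal

Answer: (0,3) (0,4) (1,1)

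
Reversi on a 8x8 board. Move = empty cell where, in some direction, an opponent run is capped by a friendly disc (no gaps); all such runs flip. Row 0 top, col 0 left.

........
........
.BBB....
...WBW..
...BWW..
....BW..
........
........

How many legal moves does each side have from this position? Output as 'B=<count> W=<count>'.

Answer: B=5 W=8

Derivation:
-- B to move --
(2,4): no bracket -> illegal
(2,5): no bracket -> illegal
(2,6): no bracket -> illegal
(3,2): flips 1 -> legal
(3,6): flips 2 -> legal
(4,2): no bracket -> illegal
(4,6): flips 2 -> legal
(5,3): no bracket -> illegal
(5,6): flips 2 -> legal
(6,4): no bracket -> illegal
(6,5): no bracket -> illegal
(6,6): flips 3 -> legal
B mobility = 5
-- W to move --
(1,0): no bracket -> illegal
(1,1): flips 1 -> legal
(1,2): flips 2 -> legal
(1,3): flips 1 -> legal
(1,4): no bracket -> illegal
(2,0): no bracket -> illegal
(2,4): flips 1 -> legal
(2,5): no bracket -> illegal
(3,0): no bracket -> illegal
(3,1): no bracket -> illegal
(3,2): no bracket -> illegal
(4,2): flips 1 -> legal
(5,2): no bracket -> illegal
(5,3): flips 2 -> legal
(6,3): flips 1 -> legal
(6,4): flips 1 -> legal
(6,5): no bracket -> illegal
W mobility = 8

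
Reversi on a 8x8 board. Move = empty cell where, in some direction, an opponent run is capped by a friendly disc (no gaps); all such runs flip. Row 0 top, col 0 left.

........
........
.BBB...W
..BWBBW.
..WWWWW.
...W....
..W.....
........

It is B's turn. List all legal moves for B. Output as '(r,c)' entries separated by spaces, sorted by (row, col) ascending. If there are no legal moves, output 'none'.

(1,6): no bracket -> illegal
(1,7): no bracket -> illegal
(2,4): no bracket -> illegal
(2,5): no bracket -> illegal
(2,6): no bracket -> illegal
(3,1): no bracket -> illegal
(3,7): flips 1 -> legal
(4,1): no bracket -> illegal
(4,7): no bracket -> illegal
(5,1): no bracket -> illegal
(5,2): flips 2 -> legal
(5,4): flips 2 -> legal
(5,5): flips 3 -> legal
(5,6): flips 1 -> legal
(5,7): flips 1 -> legal
(6,1): no bracket -> illegal
(6,3): flips 3 -> legal
(6,4): no bracket -> illegal
(7,1): flips 3 -> legal
(7,2): no bracket -> illegal
(7,3): no bracket -> illegal

Answer: (3,7) (5,2) (5,4) (5,5) (5,6) (5,7) (6,3) (7,1)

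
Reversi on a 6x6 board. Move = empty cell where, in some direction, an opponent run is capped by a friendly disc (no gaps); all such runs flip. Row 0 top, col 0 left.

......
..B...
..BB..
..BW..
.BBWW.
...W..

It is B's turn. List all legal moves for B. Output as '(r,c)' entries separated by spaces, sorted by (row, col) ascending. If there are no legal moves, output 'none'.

Answer: (2,4) (3,4) (4,5) (5,4) (5,5)

Derivation:
(2,4): flips 1 -> legal
(3,4): flips 1 -> legal
(3,5): no bracket -> illegal
(4,5): flips 2 -> legal
(5,2): no bracket -> illegal
(5,4): flips 1 -> legal
(5,5): flips 2 -> legal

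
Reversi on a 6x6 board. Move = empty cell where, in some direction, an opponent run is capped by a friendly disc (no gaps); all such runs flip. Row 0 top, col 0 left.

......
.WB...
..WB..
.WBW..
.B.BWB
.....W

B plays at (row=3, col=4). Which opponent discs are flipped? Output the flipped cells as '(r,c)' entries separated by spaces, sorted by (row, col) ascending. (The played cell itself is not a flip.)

Answer: (3,3)

Derivation:
Dir NW: first cell 'B' (not opp) -> no flip
Dir N: first cell '.' (not opp) -> no flip
Dir NE: first cell '.' (not opp) -> no flip
Dir W: opp run (3,3) capped by B -> flip
Dir E: first cell '.' (not opp) -> no flip
Dir SW: first cell 'B' (not opp) -> no flip
Dir S: opp run (4,4), next='.' -> no flip
Dir SE: first cell 'B' (not opp) -> no flip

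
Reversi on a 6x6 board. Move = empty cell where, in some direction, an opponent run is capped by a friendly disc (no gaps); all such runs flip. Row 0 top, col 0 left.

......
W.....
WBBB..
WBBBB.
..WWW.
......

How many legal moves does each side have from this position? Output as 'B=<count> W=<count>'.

-- B to move --
(0,0): no bracket -> illegal
(0,1): no bracket -> illegal
(1,1): no bracket -> illegal
(3,5): no bracket -> illegal
(4,0): no bracket -> illegal
(4,1): no bracket -> illegal
(4,5): no bracket -> illegal
(5,1): flips 1 -> legal
(5,2): flips 2 -> legal
(5,3): flips 2 -> legal
(5,4): flips 2 -> legal
(5,5): flips 1 -> legal
B mobility = 5
-- W to move --
(1,1): flips 2 -> legal
(1,2): flips 3 -> legal
(1,3): flips 2 -> legal
(1,4): no bracket -> illegal
(2,4): flips 5 -> legal
(2,5): flips 1 -> legal
(3,5): flips 4 -> legal
(4,0): no bracket -> illegal
(4,1): no bracket -> illegal
(4,5): no bracket -> illegal
W mobility = 6

Answer: B=5 W=6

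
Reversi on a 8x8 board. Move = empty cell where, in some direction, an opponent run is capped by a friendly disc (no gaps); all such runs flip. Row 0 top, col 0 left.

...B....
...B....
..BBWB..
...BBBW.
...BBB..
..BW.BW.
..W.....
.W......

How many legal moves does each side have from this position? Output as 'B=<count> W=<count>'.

Answer: B=10 W=10

Derivation:
-- B to move --
(1,4): flips 1 -> legal
(1,5): flips 1 -> legal
(2,6): no bracket -> illegal
(2,7): flips 1 -> legal
(3,7): flips 1 -> legal
(4,2): no bracket -> illegal
(4,6): no bracket -> illegal
(4,7): flips 1 -> legal
(5,1): no bracket -> illegal
(5,4): flips 1 -> legal
(5,7): flips 1 -> legal
(6,0): no bracket -> illegal
(6,1): no bracket -> illegal
(6,3): flips 1 -> legal
(6,4): no bracket -> illegal
(6,5): no bracket -> illegal
(6,6): no bracket -> illegal
(6,7): flips 1 -> legal
(7,0): no bracket -> illegal
(7,2): flips 1 -> legal
(7,3): no bracket -> illegal
B mobility = 10
-- W to move --
(0,2): flips 1 -> legal
(0,4): no bracket -> illegal
(1,1): no bracket -> illegal
(1,2): flips 3 -> legal
(1,4): flips 1 -> legal
(1,5): no bracket -> illegal
(1,6): no bracket -> illegal
(2,1): flips 2 -> legal
(2,6): flips 3 -> legal
(3,1): no bracket -> illegal
(3,2): flips 3 -> legal
(4,1): no bracket -> illegal
(4,2): flips 2 -> legal
(4,6): flips 1 -> legal
(5,1): flips 1 -> legal
(5,4): flips 4 -> legal
(6,1): no bracket -> illegal
(6,3): no bracket -> illegal
(6,4): no bracket -> illegal
(6,5): no bracket -> illegal
(6,6): no bracket -> illegal
W mobility = 10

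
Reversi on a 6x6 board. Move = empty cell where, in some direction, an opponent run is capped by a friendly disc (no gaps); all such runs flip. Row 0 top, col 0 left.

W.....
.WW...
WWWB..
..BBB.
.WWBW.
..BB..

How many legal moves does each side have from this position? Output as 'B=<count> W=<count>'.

Answer: B=12 W=4

Derivation:
-- B to move --
(0,1): flips 1 -> legal
(0,2): flips 2 -> legal
(0,3): no bracket -> illegal
(1,0): flips 1 -> legal
(1,3): no bracket -> illegal
(3,0): flips 1 -> legal
(3,1): flips 1 -> legal
(3,5): flips 1 -> legal
(4,0): flips 2 -> legal
(4,5): flips 1 -> legal
(5,0): flips 1 -> legal
(5,1): flips 1 -> legal
(5,4): flips 1 -> legal
(5,5): flips 1 -> legal
B mobility = 12
-- W to move --
(1,3): no bracket -> illegal
(1,4): flips 2 -> legal
(2,4): flips 3 -> legal
(2,5): no bracket -> illegal
(3,1): no bracket -> illegal
(3,5): no bracket -> illegal
(4,5): flips 2 -> legal
(5,1): no bracket -> illegal
(5,4): flips 2 -> legal
W mobility = 4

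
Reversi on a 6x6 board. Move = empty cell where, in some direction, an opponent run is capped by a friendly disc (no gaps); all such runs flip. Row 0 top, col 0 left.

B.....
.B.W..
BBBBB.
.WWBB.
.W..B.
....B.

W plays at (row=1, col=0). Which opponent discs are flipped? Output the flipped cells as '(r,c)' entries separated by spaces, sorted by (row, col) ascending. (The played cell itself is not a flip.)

Answer: (2,1)

Derivation:
Dir NW: edge -> no flip
Dir N: opp run (0,0), next=edge -> no flip
Dir NE: first cell '.' (not opp) -> no flip
Dir W: edge -> no flip
Dir E: opp run (1,1), next='.' -> no flip
Dir SW: edge -> no flip
Dir S: opp run (2,0), next='.' -> no flip
Dir SE: opp run (2,1) capped by W -> flip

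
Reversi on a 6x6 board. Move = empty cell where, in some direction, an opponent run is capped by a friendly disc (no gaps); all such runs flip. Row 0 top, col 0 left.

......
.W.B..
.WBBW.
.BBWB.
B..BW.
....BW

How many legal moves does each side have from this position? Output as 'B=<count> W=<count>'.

-- B to move --
(0,0): flips 1 -> legal
(0,1): flips 2 -> legal
(0,2): no bracket -> illegal
(1,0): flips 1 -> legal
(1,2): no bracket -> illegal
(1,4): flips 1 -> legal
(1,5): no bracket -> illegal
(2,0): flips 1 -> legal
(2,5): flips 1 -> legal
(3,0): no bracket -> illegal
(3,5): flips 1 -> legal
(4,2): no bracket -> illegal
(4,5): flips 1 -> legal
(5,3): no bracket -> illegal
B mobility = 8
-- W to move --
(0,2): flips 1 -> legal
(0,3): flips 2 -> legal
(0,4): no bracket -> illegal
(1,2): no bracket -> illegal
(1,4): no bracket -> illegal
(2,0): no bracket -> illegal
(2,5): no bracket -> illegal
(3,0): flips 2 -> legal
(3,5): flips 1 -> legal
(4,1): flips 1 -> legal
(4,2): flips 1 -> legal
(4,5): no bracket -> illegal
(5,0): no bracket -> illegal
(5,1): no bracket -> illegal
(5,2): no bracket -> illegal
(5,3): flips 2 -> legal
W mobility = 7

Answer: B=8 W=7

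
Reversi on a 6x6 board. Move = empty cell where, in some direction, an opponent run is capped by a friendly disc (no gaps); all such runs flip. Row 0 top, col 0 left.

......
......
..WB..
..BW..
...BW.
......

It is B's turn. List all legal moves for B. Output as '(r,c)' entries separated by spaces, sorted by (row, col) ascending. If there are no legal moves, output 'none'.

Answer: (1,2) (2,1) (3,4) (4,5)

Derivation:
(1,1): no bracket -> illegal
(1,2): flips 1 -> legal
(1,3): no bracket -> illegal
(2,1): flips 1 -> legal
(2,4): no bracket -> illegal
(3,1): no bracket -> illegal
(3,4): flips 1 -> legal
(3,5): no bracket -> illegal
(4,2): no bracket -> illegal
(4,5): flips 1 -> legal
(5,3): no bracket -> illegal
(5,4): no bracket -> illegal
(5,5): no bracket -> illegal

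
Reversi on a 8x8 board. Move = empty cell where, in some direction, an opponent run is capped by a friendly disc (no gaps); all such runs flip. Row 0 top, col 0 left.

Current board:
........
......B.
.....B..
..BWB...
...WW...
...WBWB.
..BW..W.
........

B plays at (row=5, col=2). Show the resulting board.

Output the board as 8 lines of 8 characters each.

Place B at (5,2); scan 8 dirs for brackets.
Dir NW: first cell '.' (not opp) -> no flip
Dir N: first cell '.' (not opp) -> no flip
Dir NE: opp run (4,3) capped by B -> flip
Dir W: first cell '.' (not opp) -> no flip
Dir E: opp run (5,3) capped by B -> flip
Dir SW: first cell '.' (not opp) -> no flip
Dir S: first cell 'B' (not opp) -> no flip
Dir SE: opp run (6,3), next='.' -> no flip
All flips: (4,3) (5,3)

Answer: ........
......B.
.....B..
..BWB...
...BW...
..BBBWB.
..BW..W.
........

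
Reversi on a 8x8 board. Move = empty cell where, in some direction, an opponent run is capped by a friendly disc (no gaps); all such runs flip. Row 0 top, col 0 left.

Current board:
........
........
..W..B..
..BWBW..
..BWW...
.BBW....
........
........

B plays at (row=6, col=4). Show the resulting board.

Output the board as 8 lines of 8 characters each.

Place B at (6,4); scan 8 dirs for brackets.
Dir NW: opp run (5,3) capped by B -> flip
Dir N: first cell '.' (not opp) -> no flip
Dir NE: first cell '.' (not opp) -> no flip
Dir W: first cell '.' (not opp) -> no flip
Dir E: first cell '.' (not opp) -> no flip
Dir SW: first cell '.' (not opp) -> no flip
Dir S: first cell '.' (not opp) -> no flip
Dir SE: first cell '.' (not opp) -> no flip
All flips: (5,3)

Answer: ........
........
..W..B..
..BWBW..
..BWW...
.BBB....
....B...
........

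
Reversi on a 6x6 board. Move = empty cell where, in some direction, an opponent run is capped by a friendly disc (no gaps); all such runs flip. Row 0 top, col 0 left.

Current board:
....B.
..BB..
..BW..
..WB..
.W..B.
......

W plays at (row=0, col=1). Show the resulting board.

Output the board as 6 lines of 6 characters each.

Answer: .W..B.
..WB..
..BW..
..WB..
.W..B.
......

Derivation:
Place W at (0,1); scan 8 dirs for brackets.
Dir NW: edge -> no flip
Dir N: edge -> no flip
Dir NE: edge -> no flip
Dir W: first cell '.' (not opp) -> no flip
Dir E: first cell '.' (not opp) -> no flip
Dir SW: first cell '.' (not opp) -> no flip
Dir S: first cell '.' (not opp) -> no flip
Dir SE: opp run (1,2) capped by W -> flip
All flips: (1,2)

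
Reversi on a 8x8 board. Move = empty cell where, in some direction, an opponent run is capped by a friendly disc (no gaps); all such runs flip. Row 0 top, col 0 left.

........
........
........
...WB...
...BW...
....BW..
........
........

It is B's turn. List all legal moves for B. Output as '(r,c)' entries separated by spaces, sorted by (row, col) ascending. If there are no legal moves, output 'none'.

Answer: (2,3) (3,2) (4,5) (5,6)

Derivation:
(2,2): no bracket -> illegal
(2,3): flips 1 -> legal
(2,4): no bracket -> illegal
(3,2): flips 1 -> legal
(3,5): no bracket -> illegal
(4,2): no bracket -> illegal
(4,5): flips 1 -> legal
(4,6): no bracket -> illegal
(5,3): no bracket -> illegal
(5,6): flips 1 -> legal
(6,4): no bracket -> illegal
(6,5): no bracket -> illegal
(6,6): no bracket -> illegal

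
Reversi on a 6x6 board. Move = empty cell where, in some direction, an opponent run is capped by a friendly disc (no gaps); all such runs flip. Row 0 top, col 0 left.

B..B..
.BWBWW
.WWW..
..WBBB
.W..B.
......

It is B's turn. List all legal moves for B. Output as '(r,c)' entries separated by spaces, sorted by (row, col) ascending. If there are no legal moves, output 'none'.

Answer: (0,1) (2,5) (3,0) (3,1)

Derivation:
(0,1): flips 2 -> legal
(0,2): no bracket -> illegal
(0,4): no bracket -> illegal
(0,5): no bracket -> illegal
(1,0): no bracket -> illegal
(2,0): no bracket -> illegal
(2,4): no bracket -> illegal
(2,5): flips 1 -> legal
(3,0): flips 2 -> legal
(3,1): flips 3 -> legal
(4,0): no bracket -> illegal
(4,2): no bracket -> illegal
(4,3): no bracket -> illegal
(5,0): no bracket -> illegal
(5,1): no bracket -> illegal
(5,2): no bracket -> illegal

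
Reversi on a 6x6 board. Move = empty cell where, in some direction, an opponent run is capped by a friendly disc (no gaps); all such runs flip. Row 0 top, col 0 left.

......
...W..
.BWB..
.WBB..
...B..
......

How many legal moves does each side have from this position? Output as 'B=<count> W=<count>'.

-- B to move --
(0,2): no bracket -> illegal
(0,3): flips 1 -> legal
(0,4): no bracket -> illegal
(1,1): flips 1 -> legal
(1,2): flips 1 -> legal
(1,4): no bracket -> illegal
(2,0): no bracket -> illegal
(2,4): no bracket -> illegal
(3,0): flips 1 -> legal
(4,0): no bracket -> illegal
(4,1): flips 1 -> legal
(4,2): no bracket -> illegal
B mobility = 5
-- W to move --
(1,0): no bracket -> illegal
(1,1): flips 1 -> legal
(1,2): no bracket -> illegal
(1,4): no bracket -> illegal
(2,0): flips 1 -> legal
(2,4): flips 1 -> legal
(3,0): no bracket -> illegal
(3,4): flips 2 -> legal
(4,1): no bracket -> illegal
(4,2): flips 1 -> legal
(4,4): flips 1 -> legal
(5,2): no bracket -> illegal
(5,3): flips 3 -> legal
(5,4): no bracket -> illegal
W mobility = 7

Answer: B=5 W=7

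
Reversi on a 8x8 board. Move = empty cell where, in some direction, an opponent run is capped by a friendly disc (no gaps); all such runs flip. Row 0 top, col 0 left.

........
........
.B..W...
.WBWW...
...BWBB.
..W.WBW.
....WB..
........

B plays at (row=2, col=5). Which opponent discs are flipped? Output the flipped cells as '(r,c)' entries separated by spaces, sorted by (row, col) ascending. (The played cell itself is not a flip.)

Answer: (3,4)

Derivation:
Dir NW: first cell '.' (not opp) -> no flip
Dir N: first cell '.' (not opp) -> no flip
Dir NE: first cell '.' (not opp) -> no flip
Dir W: opp run (2,4), next='.' -> no flip
Dir E: first cell '.' (not opp) -> no flip
Dir SW: opp run (3,4) capped by B -> flip
Dir S: first cell '.' (not opp) -> no flip
Dir SE: first cell '.' (not opp) -> no flip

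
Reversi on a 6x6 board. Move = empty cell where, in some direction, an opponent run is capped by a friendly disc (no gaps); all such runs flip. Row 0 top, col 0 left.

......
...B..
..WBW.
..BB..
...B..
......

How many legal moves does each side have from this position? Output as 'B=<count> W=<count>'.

-- B to move --
(1,1): flips 1 -> legal
(1,2): flips 1 -> legal
(1,4): no bracket -> illegal
(1,5): flips 1 -> legal
(2,1): flips 1 -> legal
(2,5): flips 1 -> legal
(3,1): flips 1 -> legal
(3,4): no bracket -> illegal
(3,5): flips 1 -> legal
B mobility = 7
-- W to move --
(0,2): flips 1 -> legal
(0,3): no bracket -> illegal
(0,4): flips 1 -> legal
(1,2): no bracket -> illegal
(1,4): no bracket -> illegal
(2,1): no bracket -> illegal
(3,1): no bracket -> illegal
(3,4): no bracket -> illegal
(4,1): no bracket -> illegal
(4,2): flips 2 -> legal
(4,4): flips 1 -> legal
(5,2): no bracket -> illegal
(5,3): no bracket -> illegal
(5,4): no bracket -> illegal
W mobility = 4

Answer: B=7 W=4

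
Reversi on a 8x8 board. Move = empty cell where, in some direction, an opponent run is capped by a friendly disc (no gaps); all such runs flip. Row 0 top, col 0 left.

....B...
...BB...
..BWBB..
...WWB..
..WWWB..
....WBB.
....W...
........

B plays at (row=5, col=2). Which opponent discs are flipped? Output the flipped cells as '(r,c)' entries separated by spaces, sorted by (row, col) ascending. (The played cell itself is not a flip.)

Dir NW: first cell '.' (not opp) -> no flip
Dir N: opp run (4,2), next='.' -> no flip
Dir NE: opp run (4,3) (3,4) capped by B -> flip
Dir W: first cell '.' (not opp) -> no flip
Dir E: first cell '.' (not opp) -> no flip
Dir SW: first cell '.' (not opp) -> no flip
Dir S: first cell '.' (not opp) -> no flip
Dir SE: first cell '.' (not opp) -> no flip

Answer: (3,4) (4,3)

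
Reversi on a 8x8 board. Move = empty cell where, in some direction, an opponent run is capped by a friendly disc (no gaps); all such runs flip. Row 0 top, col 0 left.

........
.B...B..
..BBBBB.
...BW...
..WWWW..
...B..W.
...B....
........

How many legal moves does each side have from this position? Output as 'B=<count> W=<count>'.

-- B to move --
(3,1): flips 1 -> legal
(3,2): no bracket -> illegal
(3,5): flips 2 -> legal
(3,6): no bracket -> illegal
(4,1): no bracket -> illegal
(4,6): no bracket -> illegal
(4,7): no bracket -> illegal
(5,1): flips 1 -> legal
(5,2): flips 2 -> legal
(5,4): flips 2 -> legal
(5,5): flips 1 -> legal
(5,7): no bracket -> illegal
(6,5): no bracket -> illegal
(6,6): no bracket -> illegal
(6,7): flips 3 -> legal
B mobility = 7
-- W to move --
(0,0): flips 3 -> legal
(0,1): no bracket -> illegal
(0,2): no bracket -> illegal
(0,4): no bracket -> illegal
(0,5): no bracket -> illegal
(0,6): flips 3 -> legal
(1,0): no bracket -> illegal
(1,2): flips 1 -> legal
(1,3): flips 2 -> legal
(1,4): flips 1 -> legal
(1,6): flips 1 -> legal
(1,7): no bracket -> illegal
(2,0): no bracket -> illegal
(2,1): no bracket -> illegal
(2,7): no bracket -> illegal
(3,1): no bracket -> illegal
(3,2): flips 1 -> legal
(3,5): no bracket -> illegal
(3,6): no bracket -> illegal
(3,7): no bracket -> illegal
(5,2): no bracket -> illegal
(5,4): no bracket -> illegal
(6,2): flips 1 -> legal
(6,4): flips 1 -> legal
(7,2): no bracket -> illegal
(7,3): flips 2 -> legal
(7,4): no bracket -> illegal
W mobility = 10

Answer: B=7 W=10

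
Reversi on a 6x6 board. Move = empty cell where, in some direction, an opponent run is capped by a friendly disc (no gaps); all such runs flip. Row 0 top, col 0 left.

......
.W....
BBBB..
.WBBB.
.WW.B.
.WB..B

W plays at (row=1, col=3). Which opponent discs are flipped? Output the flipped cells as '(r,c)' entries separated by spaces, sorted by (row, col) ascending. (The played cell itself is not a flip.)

Dir NW: first cell '.' (not opp) -> no flip
Dir N: first cell '.' (not opp) -> no flip
Dir NE: first cell '.' (not opp) -> no flip
Dir W: first cell '.' (not opp) -> no flip
Dir E: first cell '.' (not opp) -> no flip
Dir SW: opp run (2,2) capped by W -> flip
Dir S: opp run (2,3) (3,3), next='.' -> no flip
Dir SE: first cell '.' (not opp) -> no flip

Answer: (2,2)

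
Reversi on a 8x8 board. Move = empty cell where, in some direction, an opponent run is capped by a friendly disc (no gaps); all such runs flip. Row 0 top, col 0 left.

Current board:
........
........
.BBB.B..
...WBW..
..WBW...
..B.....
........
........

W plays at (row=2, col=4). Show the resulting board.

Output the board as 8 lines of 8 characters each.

Answer: ........
........
.BBBWB..
...WWW..
..WBW...
..B.....
........
........

Derivation:
Place W at (2,4); scan 8 dirs for brackets.
Dir NW: first cell '.' (not opp) -> no flip
Dir N: first cell '.' (not opp) -> no flip
Dir NE: first cell '.' (not opp) -> no flip
Dir W: opp run (2,3) (2,2) (2,1), next='.' -> no flip
Dir E: opp run (2,5), next='.' -> no flip
Dir SW: first cell 'W' (not opp) -> no flip
Dir S: opp run (3,4) capped by W -> flip
Dir SE: first cell 'W' (not opp) -> no flip
All flips: (3,4)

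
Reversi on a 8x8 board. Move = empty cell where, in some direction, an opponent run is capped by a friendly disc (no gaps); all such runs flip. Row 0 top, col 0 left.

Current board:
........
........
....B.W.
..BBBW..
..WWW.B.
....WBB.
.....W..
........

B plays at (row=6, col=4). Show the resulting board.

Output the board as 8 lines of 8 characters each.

Place B at (6,4); scan 8 dirs for brackets.
Dir NW: first cell '.' (not opp) -> no flip
Dir N: opp run (5,4) (4,4) capped by B -> flip
Dir NE: first cell 'B' (not opp) -> no flip
Dir W: first cell '.' (not opp) -> no flip
Dir E: opp run (6,5), next='.' -> no flip
Dir SW: first cell '.' (not opp) -> no flip
Dir S: first cell '.' (not opp) -> no flip
Dir SE: first cell '.' (not opp) -> no flip
All flips: (4,4) (5,4)

Answer: ........
........
....B.W.
..BBBW..
..WWB.B.
....BBB.
....BW..
........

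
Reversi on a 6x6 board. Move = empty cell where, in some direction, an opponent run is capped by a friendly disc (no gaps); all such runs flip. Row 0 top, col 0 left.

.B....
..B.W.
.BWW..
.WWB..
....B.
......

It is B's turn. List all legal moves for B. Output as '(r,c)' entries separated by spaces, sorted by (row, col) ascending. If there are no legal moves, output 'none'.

(0,3): no bracket -> illegal
(0,4): no bracket -> illegal
(0,5): no bracket -> illegal
(1,1): flips 1 -> legal
(1,3): flips 1 -> legal
(1,5): no bracket -> illegal
(2,0): no bracket -> illegal
(2,4): flips 2 -> legal
(2,5): no bracket -> illegal
(3,0): flips 2 -> legal
(3,4): flips 1 -> legal
(4,0): no bracket -> illegal
(4,1): flips 1 -> legal
(4,2): flips 2 -> legal
(4,3): flips 1 -> legal

Answer: (1,1) (1,3) (2,4) (3,0) (3,4) (4,1) (4,2) (4,3)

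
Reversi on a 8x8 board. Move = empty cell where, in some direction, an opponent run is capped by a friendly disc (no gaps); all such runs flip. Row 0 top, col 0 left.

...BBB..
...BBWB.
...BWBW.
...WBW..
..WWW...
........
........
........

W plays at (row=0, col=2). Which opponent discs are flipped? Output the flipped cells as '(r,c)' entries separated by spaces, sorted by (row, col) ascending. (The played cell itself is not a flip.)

Answer: (1,3)

Derivation:
Dir NW: edge -> no flip
Dir N: edge -> no flip
Dir NE: edge -> no flip
Dir W: first cell '.' (not opp) -> no flip
Dir E: opp run (0,3) (0,4) (0,5), next='.' -> no flip
Dir SW: first cell '.' (not opp) -> no flip
Dir S: first cell '.' (not opp) -> no flip
Dir SE: opp run (1,3) capped by W -> flip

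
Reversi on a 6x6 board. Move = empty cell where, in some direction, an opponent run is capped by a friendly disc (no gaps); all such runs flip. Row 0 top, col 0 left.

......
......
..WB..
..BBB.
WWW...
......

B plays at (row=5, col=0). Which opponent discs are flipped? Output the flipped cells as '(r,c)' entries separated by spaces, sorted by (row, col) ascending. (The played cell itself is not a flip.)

Answer: (4,1)

Derivation:
Dir NW: edge -> no flip
Dir N: opp run (4,0), next='.' -> no flip
Dir NE: opp run (4,1) capped by B -> flip
Dir W: edge -> no flip
Dir E: first cell '.' (not opp) -> no flip
Dir SW: edge -> no flip
Dir S: edge -> no flip
Dir SE: edge -> no flip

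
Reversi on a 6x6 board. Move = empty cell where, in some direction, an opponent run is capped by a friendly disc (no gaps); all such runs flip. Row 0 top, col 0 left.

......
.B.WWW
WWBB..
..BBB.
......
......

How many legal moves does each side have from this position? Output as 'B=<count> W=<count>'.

-- B to move --
(0,2): no bracket -> illegal
(0,3): flips 1 -> legal
(0,4): flips 1 -> legal
(0,5): flips 1 -> legal
(1,0): flips 1 -> legal
(1,2): no bracket -> illegal
(2,4): no bracket -> illegal
(2,5): no bracket -> illegal
(3,0): no bracket -> illegal
(3,1): flips 1 -> legal
B mobility = 5
-- W to move --
(0,0): no bracket -> illegal
(0,1): flips 1 -> legal
(0,2): flips 1 -> legal
(1,0): no bracket -> illegal
(1,2): no bracket -> illegal
(2,4): flips 2 -> legal
(2,5): no bracket -> illegal
(3,1): flips 1 -> legal
(3,5): no bracket -> illegal
(4,1): flips 2 -> legal
(4,2): no bracket -> illegal
(4,3): flips 3 -> legal
(4,4): no bracket -> illegal
(4,5): no bracket -> illegal
W mobility = 6

Answer: B=5 W=6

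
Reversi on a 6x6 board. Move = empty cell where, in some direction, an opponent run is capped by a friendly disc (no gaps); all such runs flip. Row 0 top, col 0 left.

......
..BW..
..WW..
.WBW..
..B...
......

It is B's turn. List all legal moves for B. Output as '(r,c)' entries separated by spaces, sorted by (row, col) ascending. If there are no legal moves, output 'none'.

(0,2): no bracket -> illegal
(0,3): no bracket -> illegal
(0,4): no bracket -> illegal
(1,1): no bracket -> illegal
(1,4): flips 2 -> legal
(2,0): flips 1 -> legal
(2,1): no bracket -> illegal
(2,4): flips 1 -> legal
(3,0): flips 1 -> legal
(3,4): flips 2 -> legal
(4,0): no bracket -> illegal
(4,1): no bracket -> illegal
(4,3): no bracket -> illegal
(4,4): no bracket -> illegal

Answer: (1,4) (2,0) (2,4) (3,0) (3,4)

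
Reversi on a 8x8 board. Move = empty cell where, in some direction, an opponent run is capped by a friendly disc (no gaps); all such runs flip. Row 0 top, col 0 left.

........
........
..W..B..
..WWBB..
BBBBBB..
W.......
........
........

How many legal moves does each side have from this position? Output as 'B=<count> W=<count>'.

Answer: B=7 W=7

Derivation:
-- B to move --
(1,1): flips 2 -> legal
(1,2): flips 2 -> legal
(1,3): no bracket -> illegal
(2,1): flips 1 -> legal
(2,3): flips 2 -> legal
(2,4): flips 1 -> legal
(3,1): flips 2 -> legal
(5,1): no bracket -> illegal
(6,0): flips 1 -> legal
(6,1): no bracket -> illegal
B mobility = 7
-- W to move --
(1,4): no bracket -> illegal
(1,5): no bracket -> illegal
(1,6): no bracket -> illegal
(2,3): no bracket -> illegal
(2,4): no bracket -> illegal
(2,6): no bracket -> illegal
(3,0): flips 1 -> legal
(3,1): no bracket -> illegal
(3,6): flips 2 -> legal
(4,6): no bracket -> illegal
(5,1): flips 1 -> legal
(5,2): flips 1 -> legal
(5,3): flips 1 -> legal
(5,4): flips 1 -> legal
(5,5): flips 1 -> legal
(5,6): no bracket -> illegal
W mobility = 7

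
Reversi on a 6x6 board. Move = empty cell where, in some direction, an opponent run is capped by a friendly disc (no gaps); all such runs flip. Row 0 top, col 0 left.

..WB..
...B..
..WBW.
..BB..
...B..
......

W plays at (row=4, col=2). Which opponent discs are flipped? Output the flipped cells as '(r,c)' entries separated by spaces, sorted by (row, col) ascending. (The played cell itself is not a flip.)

Answer: (3,2) (3,3)

Derivation:
Dir NW: first cell '.' (not opp) -> no flip
Dir N: opp run (3,2) capped by W -> flip
Dir NE: opp run (3,3) capped by W -> flip
Dir W: first cell '.' (not opp) -> no flip
Dir E: opp run (4,3), next='.' -> no flip
Dir SW: first cell '.' (not opp) -> no flip
Dir S: first cell '.' (not opp) -> no flip
Dir SE: first cell '.' (not opp) -> no flip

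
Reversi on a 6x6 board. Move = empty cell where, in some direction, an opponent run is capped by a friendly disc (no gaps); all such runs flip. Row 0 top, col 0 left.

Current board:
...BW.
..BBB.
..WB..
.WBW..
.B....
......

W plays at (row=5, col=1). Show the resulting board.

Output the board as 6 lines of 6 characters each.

Answer: ...BW.
..BBB.
..WB..
.WBW..
.W....
.W....

Derivation:
Place W at (5,1); scan 8 dirs for brackets.
Dir NW: first cell '.' (not opp) -> no flip
Dir N: opp run (4,1) capped by W -> flip
Dir NE: first cell '.' (not opp) -> no flip
Dir W: first cell '.' (not opp) -> no flip
Dir E: first cell '.' (not opp) -> no flip
Dir SW: edge -> no flip
Dir S: edge -> no flip
Dir SE: edge -> no flip
All flips: (4,1)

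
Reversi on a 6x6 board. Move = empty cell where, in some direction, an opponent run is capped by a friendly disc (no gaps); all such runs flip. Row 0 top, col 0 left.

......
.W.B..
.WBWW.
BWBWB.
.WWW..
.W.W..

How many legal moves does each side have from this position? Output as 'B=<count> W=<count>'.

Answer: B=12 W=8

Derivation:
-- B to move --
(0,0): flips 1 -> legal
(0,1): no bracket -> illegal
(0,2): no bracket -> illegal
(1,0): flips 1 -> legal
(1,2): flips 2 -> legal
(1,4): flips 2 -> legal
(1,5): no bracket -> illegal
(2,0): flips 1 -> legal
(2,5): flips 2 -> legal
(3,5): flips 1 -> legal
(4,0): flips 1 -> legal
(4,4): flips 1 -> legal
(5,0): flips 1 -> legal
(5,2): flips 3 -> legal
(5,4): flips 1 -> legal
B mobility = 12
-- W to move --
(0,2): flips 1 -> legal
(0,3): flips 1 -> legal
(0,4): flips 2 -> legal
(1,2): flips 2 -> legal
(1,4): no bracket -> illegal
(2,0): no bracket -> illegal
(2,5): flips 1 -> legal
(3,5): flips 1 -> legal
(4,0): no bracket -> illegal
(4,4): flips 1 -> legal
(4,5): flips 1 -> legal
W mobility = 8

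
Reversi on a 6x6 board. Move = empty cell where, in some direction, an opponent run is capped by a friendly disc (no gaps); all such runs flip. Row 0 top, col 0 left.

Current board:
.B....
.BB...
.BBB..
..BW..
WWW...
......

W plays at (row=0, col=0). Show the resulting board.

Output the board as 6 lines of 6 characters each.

Answer: WB....
.WB...
.BWB..
..BW..
WWW...
......

Derivation:
Place W at (0,0); scan 8 dirs for brackets.
Dir NW: edge -> no flip
Dir N: edge -> no flip
Dir NE: edge -> no flip
Dir W: edge -> no flip
Dir E: opp run (0,1), next='.' -> no flip
Dir SW: edge -> no flip
Dir S: first cell '.' (not opp) -> no flip
Dir SE: opp run (1,1) (2,2) capped by W -> flip
All flips: (1,1) (2,2)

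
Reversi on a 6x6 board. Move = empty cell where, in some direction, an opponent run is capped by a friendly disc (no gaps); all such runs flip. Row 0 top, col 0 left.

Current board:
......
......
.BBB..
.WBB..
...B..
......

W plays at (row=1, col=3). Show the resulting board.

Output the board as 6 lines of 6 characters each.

Place W at (1,3); scan 8 dirs for brackets.
Dir NW: first cell '.' (not opp) -> no flip
Dir N: first cell '.' (not opp) -> no flip
Dir NE: first cell '.' (not opp) -> no flip
Dir W: first cell '.' (not opp) -> no flip
Dir E: first cell '.' (not opp) -> no flip
Dir SW: opp run (2,2) capped by W -> flip
Dir S: opp run (2,3) (3,3) (4,3), next='.' -> no flip
Dir SE: first cell '.' (not opp) -> no flip
All flips: (2,2)

Answer: ......
...W..
.BWB..
.WBB..
...B..
......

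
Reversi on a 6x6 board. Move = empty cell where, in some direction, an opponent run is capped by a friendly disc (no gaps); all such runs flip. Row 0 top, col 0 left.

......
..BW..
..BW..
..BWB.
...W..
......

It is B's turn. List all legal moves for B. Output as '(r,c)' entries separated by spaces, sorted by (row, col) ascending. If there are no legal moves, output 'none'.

(0,2): no bracket -> illegal
(0,3): no bracket -> illegal
(0,4): flips 1 -> legal
(1,4): flips 2 -> legal
(2,4): flips 1 -> legal
(4,2): no bracket -> illegal
(4,4): flips 1 -> legal
(5,2): flips 1 -> legal
(5,3): no bracket -> illegal
(5,4): flips 1 -> legal

Answer: (0,4) (1,4) (2,4) (4,4) (5,2) (5,4)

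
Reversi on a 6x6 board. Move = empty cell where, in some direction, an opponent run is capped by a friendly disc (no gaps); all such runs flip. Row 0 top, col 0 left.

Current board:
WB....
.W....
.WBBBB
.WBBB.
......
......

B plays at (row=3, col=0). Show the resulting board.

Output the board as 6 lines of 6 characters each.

Place B at (3,0); scan 8 dirs for brackets.
Dir NW: edge -> no flip
Dir N: first cell '.' (not opp) -> no flip
Dir NE: opp run (2,1), next='.' -> no flip
Dir W: edge -> no flip
Dir E: opp run (3,1) capped by B -> flip
Dir SW: edge -> no flip
Dir S: first cell '.' (not opp) -> no flip
Dir SE: first cell '.' (not opp) -> no flip
All flips: (3,1)

Answer: WB....
.W....
.WBBBB
BBBBB.
......
......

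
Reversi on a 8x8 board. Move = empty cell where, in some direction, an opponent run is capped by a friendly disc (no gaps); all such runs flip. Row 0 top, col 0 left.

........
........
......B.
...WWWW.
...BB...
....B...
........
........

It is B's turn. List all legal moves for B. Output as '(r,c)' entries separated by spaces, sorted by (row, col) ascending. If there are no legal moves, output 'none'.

Answer: (2,2) (2,3) (2,4) (2,5) (4,6)

Derivation:
(2,2): flips 1 -> legal
(2,3): flips 1 -> legal
(2,4): flips 1 -> legal
(2,5): flips 1 -> legal
(2,7): no bracket -> illegal
(3,2): no bracket -> illegal
(3,7): no bracket -> illegal
(4,2): no bracket -> illegal
(4,5): no bracket -> illegal
(4,6): flips 1 -> legal
(4,7): no bracket -> illegal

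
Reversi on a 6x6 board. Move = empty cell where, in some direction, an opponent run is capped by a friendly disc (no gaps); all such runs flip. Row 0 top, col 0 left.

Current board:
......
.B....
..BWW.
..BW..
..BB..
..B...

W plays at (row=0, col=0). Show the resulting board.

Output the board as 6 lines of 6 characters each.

Answer: W.....
.W....
..WWW.
..BW..
..BB..
..B...

Derivation:
Place W at (0,0); scan 8 dirs for brackets.
Dir NW: edge -> no flip
Dir N: edge -> no flip
Dir NE: edge -> no flip
Dir W: edge -> no flip
Dir E: first cell '.' (not opp) -> no flip
Dir SW: edge -> no flip
Dir S: first cell '.' (not opp) -> no flip
Dir SE: opp run (1,1) (2,2) capped by W -> flip
All flips: (1,1) (2,2)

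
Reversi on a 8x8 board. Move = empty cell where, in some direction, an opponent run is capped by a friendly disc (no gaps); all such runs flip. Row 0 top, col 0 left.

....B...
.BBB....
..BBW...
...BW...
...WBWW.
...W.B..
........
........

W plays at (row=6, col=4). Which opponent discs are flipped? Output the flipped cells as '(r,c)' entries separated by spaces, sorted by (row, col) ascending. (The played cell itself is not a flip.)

Dir NW: first cell 'W' (not opp) -> no flip
Dir N: first cell '.' (not opp) -> no flip
Dir NE: opp run (5,5) capped by W -> flip
Dir W: first cell '.' (not opp) -> no flip
Dir E: first cell '.' (not opp) -> no flip
Dir SW: first cell '.' (not opp) -> no flip
Dir S: first cell '.' (not opp) -> no flip
Dir SE: first cell '.' (not opp) -> no flip

Answer: (5,5)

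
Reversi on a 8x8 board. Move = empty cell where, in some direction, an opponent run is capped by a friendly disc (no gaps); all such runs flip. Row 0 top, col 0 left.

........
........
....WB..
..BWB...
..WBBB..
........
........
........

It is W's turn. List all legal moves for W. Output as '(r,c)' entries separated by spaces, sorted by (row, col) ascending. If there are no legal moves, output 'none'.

Answer: (2,2) (2,6) (3,1) (3,5) (4,6) (5,3) (5,4) (5,5)

Derivation:
(1,4): no bracket -> illegal
(1,5): no bracket -> illegal
(1,6): no bracket -> illegal
(2,1): no bracket -> illegal
(2,2): flips 1 -> legal
(2,3): no bracket -> illegal
(2,6): flips 1 -> legal
(3,1): flips 1 -> legal
(3,5): flips 1 -> legal
(3,6): no bracket -> illegal
(4,1): no bracket -> illegal
(4,6): flips 3 -> legal
(5,2): no bracket -> illegal
(5,3): flips 1 -> legal
(5,4): flips 2 -> legal
(5,5): flips 1 -> legal
(5,6): no bracket -> illegal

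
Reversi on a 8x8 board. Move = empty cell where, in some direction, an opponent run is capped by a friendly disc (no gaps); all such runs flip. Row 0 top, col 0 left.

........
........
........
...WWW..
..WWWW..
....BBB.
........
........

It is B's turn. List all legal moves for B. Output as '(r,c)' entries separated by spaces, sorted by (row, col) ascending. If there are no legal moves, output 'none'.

Answer: (2,2) (2,3) (2,4) (2,5) (3,2) (3,6)

Derivation:
(2,2): flips 2 -> legal
(2,3): flips 2 -> legal
(2,4): flips 2 -> legal
(2,5): flips 2 -> legal
(2,6): no bracket -> illegal
(3,1): no bracket -> illegal
(3,2): flips 1 -> legal
(3,6): flips 1 -> legal
(4,1): no bracket -> illegal
(4,6): no bracket -> illegal
(5,1): no bracket -> illegal
(5,2): no bracket -> illegal
(5,3): no bracket -> illegal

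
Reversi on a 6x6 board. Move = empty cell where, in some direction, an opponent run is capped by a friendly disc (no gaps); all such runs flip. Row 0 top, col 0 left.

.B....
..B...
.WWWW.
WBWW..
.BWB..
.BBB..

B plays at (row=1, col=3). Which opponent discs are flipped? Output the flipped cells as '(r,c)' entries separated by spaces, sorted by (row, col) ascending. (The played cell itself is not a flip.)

Dir NW: first cell '.' (not opp) -> no flip
Dir N: first cell '.' (not opp) -> no flip
Dir NE: first cell '.' (not opp) -> no flip
Dir W: first cell 'B' (not opp) -> no flip
Dir E: first cell '.' (not opp) -> no flip
Dir SW: opp run (2,2) capped by B -> flip
Dir S: opp run (2,3) (3,3) capped by B -> flip
Dir SE: opp run (2,4), next='.' -> no flip

Answer: (2,2) (2,3) (3,3)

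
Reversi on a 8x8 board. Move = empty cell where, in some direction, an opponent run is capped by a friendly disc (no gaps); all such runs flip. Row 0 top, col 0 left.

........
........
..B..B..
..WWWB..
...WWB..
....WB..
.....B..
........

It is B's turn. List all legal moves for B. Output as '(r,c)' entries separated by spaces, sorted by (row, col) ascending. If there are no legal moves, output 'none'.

(2,1): flips 3 -> legal
(2,3): flips 1 -> legal
(2,4): no bracket -> illegal
(3,1): flips 3 -> legal
(4,1): no bracket -> illegal
(4,2): flips 3 -> legal
(5,2): flips 2 -> legal
(5,3): flips 2 -> legal
(6,3): flips 1 -> legal
(6,4): no bracket -> illegal

Answer: (2,1) (2,3) (3,1) (4,2) (5,2) (5,3) (6,3)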